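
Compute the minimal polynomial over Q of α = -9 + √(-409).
m_α(x) = x^2 + 18x + 490

From α + 9 = √(-409), squaring gives (α + 9)^2 = -409, i.e. α^2 + 18α + 81 = -409, so α^2 + 18α + 490 = 0. The discriminant of x^2 + 18x + 490 is (18)^2 - 4·(490) = 324 - 1960 = -1636, and 4·(-409) is not a perfect square in Q since -409 is squarefree and ≠ 1. Hence x^2 + 18x + 490 is irreducible over Q and is the minimal polynomial of α.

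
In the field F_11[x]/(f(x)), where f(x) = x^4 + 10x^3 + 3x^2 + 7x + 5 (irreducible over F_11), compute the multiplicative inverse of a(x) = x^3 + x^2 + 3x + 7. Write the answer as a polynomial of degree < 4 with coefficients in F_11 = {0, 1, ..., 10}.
a(x)^(-1) ≡ 3x^3 + 10x^2 + 3 (mod f(x))

Since f is irreducible over F_11, F_11[x]/(f) is a field and a(x) ≠ 0 has an inverse. Apply the extended Euclidean algorithm to f(x) and a(x) in F_11[x]: f(x) = (x + 9)·a(x) + (2x^2 + 6x + 8);  a(x) = (6x + 10)·(2x^2 + 6x + 8) + (5x + 4);  (2x^2 + 6x + 8) = (7x)·(5x + 4) + (8). The last nonzero remainder is the constant 8 = gcd(f, a) in F_11. Back-substituting through the division chain expresses 8 = s(x)·a(x) + t(x)·f(x) with s(x) ≡ 2x^3 + 3x^2 + 2 (mod f), so (2x^3 + 3x^2 + 2)·a(x) ≡ 8 (mod f). Multiplying by 8^(-1) ≡ 7 in F_11 gives a(x)^(-1) ≡ 7·(2x^3 + 3x^2 + 2) ≡ 3x^3 + 10x^2 + 3 (mod f). Check: (x^3 + x^2 + 3x + 7)·(3x^3 + 10x^2 + 3) = 3x^6 + 2x^5 + 8x^4 + 10x^3 + 7x^2 + 9x + 10 ≡ 1 (mod x^4 + 10x^3 + 3x^2 + 7x + 5).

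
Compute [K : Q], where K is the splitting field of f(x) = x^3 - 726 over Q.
[K : Q] = 6

The roots of x^3 - 726 are ∛726, ω∛726, ω^2∛726 where ω = e^(2πi/3) is a primitive cube root of unity, so K = Q(∛726, ω). Now [Q(∛726):Q] = 3 (since 726 is not a perfect cube, x^3 - 726 is irreducible) and [Q(ω):Q] = 2. Both 2 and 3 divide [K:Q], and [K:Q] ≤ 3·2 = 6, so [K:Q] = 6. (Equivalently: Q(∛726) ⊂ R but ω ∉ R, so [K : Q(∛726)] = 2.)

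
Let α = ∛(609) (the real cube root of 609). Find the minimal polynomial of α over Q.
m_α(x) = x^3 - 609

α satisfies α^3 = 609, so x^3 - 609 annihilates α. By the rational root test, a rational root p/q (in lowest terms) of x^3 - 609 would satisfy p^3 = 609 q^3, forcing q = 1 and p^3 = 609; but 609 is not a perfect cube, contradiction. A monic cubic over Q with no rational root is irreducible (any nontrivial factorization would include a linear factor). Hence x^3 - 609 is the minimal polynomial of α, and in particular [Q(α):Q] = 3.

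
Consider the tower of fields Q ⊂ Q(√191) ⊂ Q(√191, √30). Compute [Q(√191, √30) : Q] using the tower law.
[Q(√191, √30) : Q] = 4

[Q(√191):Q] = 2 (min poly x^2 - 191, irreducible since 191 is squarefree > 1). For the top step, suppose √30 ∈ Q(√191), say √30 = c + d√191 with c, d ∈ Q. Squaring: 30 = c^2 + 191d^2 + 2cd√191. Since √191 ∉ Q this forces 2cd = 0. If d = 0 then √30 = c ∈ Q, contradicting 30 squarefree > 1. If c = 0 then 30 = 191d^2, so 191·30 = (191d)^2 is a perfect square in Q — but 191·30 = 5730 is not a perfect square (since 191 and 30 are distinct squarefree integers). Contradiction. Hence √30 ∉ Q(√191), so x^2 - 30 stays irreducible over Q(√191) and [Q(√191, √30) : Q(√191)] = 2. By the tower law, [Q(√191, √30) : Q] = 2 · 2 = 4.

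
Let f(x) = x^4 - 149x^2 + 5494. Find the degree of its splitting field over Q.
[K : Q] = 4

Solving the quadratic in x^2: x^2 = (149 ± √(149^2 - 4·5494))/2 = (149 ± √225)/2 = (149 ± 15)/2, giving x^2 = 82 or x^2 = 67. So f(x) = (x^2 - 82)(x^2 - 67) and the roots of f are ±√82, ±√67. Hence the splitting field is K = Q(√82, √67). Since 82 and 67 are distinct squarefree integers > 1, their product 5494 is not a perfect square, so √67 ∉ Q(√82). By the tower law [K:Q] = [Q(√82,√67):Q(√82)] · [Q(√82):Q] = 2 · 2 = 4.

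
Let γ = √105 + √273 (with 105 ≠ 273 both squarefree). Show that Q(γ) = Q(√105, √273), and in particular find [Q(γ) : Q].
[Q(γ) : Q] = 4 (equivalently, Q(γ) = Q(√105, √273))

Obviously Q(γ) ⊆ Q(√105, √273), and [Q(√105, √273):Q] = 4 (since 105, 273 are distinct squarefree integers > 1 with 28665 not a perfect square). To show equality we compute the minimal polynomial of γ. From γ = √105 + √273: γ^2 = 105 + 2√(28665) + 273 = 378 + 2√(28665), so γ^2 - 378 = 2√(28665); squaring, (γ^2 - 378)^2 = 4·28665, i.e. γ^4 - 756γ^2 + 142884 - 114660 = 0, i.e. γ^4 - 756γ^2 + 28224 = 0. So γ is a root of x^4 - 756x^2 + 28224. This polynomial is irreducible over Q: it has no rational root (each ±√105 ± √273 is irrational), and any factorization into two quadratics over Q would force √(28665) ∈ Q (pairing opposite roots) or √105, √273 ∈ Q (other pairings), all impossible. Hence [Q(γ):Q] = 4 = [Q(√105, √273):Q], so Q(γ) = Q(√105, √273).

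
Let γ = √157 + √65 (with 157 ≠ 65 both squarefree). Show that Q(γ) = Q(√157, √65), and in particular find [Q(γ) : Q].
[Q(γ) : Q] = 4 (equivalently, Q(γ) = Q(√157, √65))

Obviously Q(γ) ⊆ Q(√157, √65), and [Q(√157, √65):Q] = 4 (since 157, 65 are distinct squarefree integers > 1 with 10205 not a perfect square). To show equality we compute the minimal polynomial of γ. From γ = √157 + √65: γ^2 = 157 + 2√(10205) + 65 = 222 + 2√(10205), so γ^2 - 222 = 2√(10205); squaring, (γ^2 - 222)^2 = 4·10205, i.e. γ^4 - 444γ^2 + 49284 - 40820 = 0, i.e. γ^4 - 444γ^2 + 8464 = 0. So γ is a root of x^4 - 444x^2 + 8464. This polynomial is irreducible over Q: it has no rational root (each ±√157 ± √65 is irrational), and any factorization into two quadratics over Q would force √(10205) ∈ Q (pairing opposite roots) or √157, √65 ∈ Q (other pairings), all impossible. Hence [Q(γ):Q] = 4 = [Q(√157, √65):Q], so Q(γ) = Q(√157, √65).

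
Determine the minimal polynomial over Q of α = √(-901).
m_α(x) = x^2 + 901

α satisfies α^2 + 901 = 0, so x^2 + 901 annihilates α. Since d = -901 is squarefree and ≠ 1, it is not a perfect square in Q, so x^2 + 901 has no rational root and is therefore irreducible over Q (a degree-2 polynomial over a field is irreducible iff it has no root). Hence m_α(x) = x^2 + 901.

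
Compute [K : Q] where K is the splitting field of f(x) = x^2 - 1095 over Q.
[K : Q] = 2

f(x) = x^2 - 1095 factors as (x - √1095)(x + √1095). The splitting field is K = Q(√1095). Since 1095 is squarefree and > 1, it is not a perfect square, so x^2 - 1095 is irreducible over Q and [Q(√1095) : Q] = 2. Hence [K : Q] = 2.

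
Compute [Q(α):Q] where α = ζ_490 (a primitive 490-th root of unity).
[Q(α):Q] = 168

The minimal polynomial of ζ_490 over Q is the 490-th cyclotomic polynomial Φ_490(x), which is irreducible over Q and has degree φ(490) = 168. Hence [Q(α):Q] = φ(490) = 168.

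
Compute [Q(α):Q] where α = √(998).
[Q(α):Q] = 2

[Q(α):Q] equals the degree of the minimal polynomial of α. Here α^2 = 998 and x^2 - 998 is irreducible (d = 998 is squarefree, ≠ 1, hence not a square), so deg(m_α) = 2. Thus [Q(α):Q] = 2.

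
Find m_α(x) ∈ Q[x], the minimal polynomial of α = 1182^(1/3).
m_α(x) = x^3 - 1182

α satisfies α^3 = 1182, so x^3 - 1182 annihilates α. By the rational root test, a rational root p/q (in lowest terms) of x^3 - 1182 would satisfy p^3 = 1182 q^3, forcing q = 1 and p^3 = 1182; but 1182 is not a perfect cube, contradiction. A monic cubic over Q with no rational root is irreducible (any nontrivial factorization would include a linear factor). Hence x^3 - 1182 is the minimal polynomial of α, and in particular [Q(α):Q] = 3.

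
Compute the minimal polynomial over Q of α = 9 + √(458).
m_α(x) = x^2 - 18x - 377

From α - 9 = √(458), squaring gives (α - 9)^2 = 458, i.e. α^2 - 18α + 81 = 458, so α^2 - 18α - 377 = 0. The discriminant of x^2 - 18x - 377 is (-18)^2 - 4·(-377) = 324 + 1508 = 1832, and 4·(458) is not a perfect square in Q since 458 is squarefree and ≠ 1. Hence x^2 - 18x - 377 is irreducible over Q and is the minimal polynomial of α.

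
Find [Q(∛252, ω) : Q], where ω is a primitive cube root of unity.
[Q(∛252, ω) : Q] = 6

[Q(∛252):Q] = 3 (min poly x^3 - 252, irreducible since 252 is not a perfect cube). [Q(ω):Q] = 2 (min poly x^2 + x + 1). Since Q(∛252) ⊂ R and ω ∉ R, we have ω ∉ Q(∛252), so x^2 + x + 1 remains irreducible over Q(∛252) and [Q(∛252, ω) : Q(∛252)] = 2. By the tower law, [Q(∛252, ω) : Q] = 3 · 2 = 6. (In fact Q(∛252, ω) is the splitting field of x^3 - 252 over Q.)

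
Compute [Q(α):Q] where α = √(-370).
[Q(α):Q] = 2

[Q(α):Q] equals the degree of the minimal polynomial of α. Here α^2 = -370 and x^2 + 370 is irreducible (d = -370 is squarefree, ≠ 1, hence not a square), so deg(m_α) = 2. Thus [Q(α):Q] = 2.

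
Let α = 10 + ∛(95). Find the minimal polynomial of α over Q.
m_α(x) = x^3 - 30x^2 + 300x - 1095

Set β = α - 10 = ∛(95), so β^3 = 95. Then (α - 10)^3 - 95 = 0, i.e. α is a root of g(x) = (x - 10)^3 - 95 = x^3 - 30x^2 + 300x - 1095. Since g(x) = h(x - 10) where h(x) = x^3 - 95, and h is irreducible over Q (because 95 is not a perfect cube, so h has no rational root, and a monic cubic with no rational root is irreducible), g is also irreducible (irreducibility is preserved under the substitution x → x - 10). Hence m_α(x) = x^3 - 30x^2 + 300x - 1095.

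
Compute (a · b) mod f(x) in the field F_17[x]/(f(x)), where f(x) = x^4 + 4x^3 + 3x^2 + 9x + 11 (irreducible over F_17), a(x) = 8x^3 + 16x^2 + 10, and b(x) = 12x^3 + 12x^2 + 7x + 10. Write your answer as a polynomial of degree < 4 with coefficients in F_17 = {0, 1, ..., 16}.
a · b ≡ 9x^3 + 8x^2 + 2x + 5 (mod f(x))

Multiply in F_17[x]: a(x)·b(x) = (8x^3 + 16x^2 + 10)·(12x^3 + 12x^2 + 7x + 10) = 11x^6 + 16x^5 + 10x^4 + 6x^3 + 8x^2 + 2x + 15. This has degree ≥ 4, so divide by f(x) over F_17: 11x^6 + 16x^5 + 10x^4 + 6x^3 + 8x^2 + 2x + 15 = (11x^2 + 6x + 4)·(x^4 + 4x^3 + 3x^2 + 9x + 11) + (9x^3 + 8x^2 + 2x + 5). Hence a·b ≡ 9x^3 + 8x^2 + 2x + 5 (mod f). (F_17[x]/(f) is a field with 17^4 = 83521 elements since f is irreducible of degree 4.)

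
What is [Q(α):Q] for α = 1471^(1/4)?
[Q(α):Q] = 4

α is a root of x^4 - 1471. By Eisenstein's criterion at the prime p = 1471 (which divides the constant term 1471 but p^2 = 2163841 does not, since 1471 is squarefree), x^4 - 1471 is irreducible over Q. Hence [Q(α):Q] = 4.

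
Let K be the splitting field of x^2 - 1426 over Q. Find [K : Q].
[K : Q] = 2

f(x) = x^2 - 1426 factors as (x - √1426)(x + √1426). The splitting field is K = Q(√1426). Since 1426 is squarefree and > 1, it is not a perfect square, so x^2 - 1426 is irreducible over Q and [Q(√1426) : Q] = 2. Hence [K : Q] = 2.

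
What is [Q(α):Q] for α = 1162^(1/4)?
[Q(α):Q] = 4

α is a root of x^4 - 1162. By Eisenstein's criterion at the prime p = 2 (which divides the constant term 1162 but p^2 = 4 does not, since 1162 is squarefree), x^4 - 1162 is irreducible over Q. Hence [Q(α):Q] = 4.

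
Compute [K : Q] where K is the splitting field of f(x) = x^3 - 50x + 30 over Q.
[K : Q] = 6

By the rational root test, any rational root of the monic integer polynomial f(x) = x^3 - 50x + 30 must be an integer dividing the constant term 30, i.e. one of ±{1, 2, 3, 5, 6, 10, 15, 30}. Evaluating: f(1) = -19, f(-1) = 79, f(2) = -62, f(-2) = 122, f(3) = -93, f(-3) = 153, f(5) = -95, f(-5) = 155, f(6) = -54, f(-6) = 114, f(10) = 530, f(-10) = -470, f(15) = 2655, f(-15) = -2595, f(30) = 25530, f(-30) = -25470; none is 0, so f has no rational root and is therefore irreducible over Q (a cubic with no linear factor over a field is irreducible). For an irreducible cubic, the Galois group is A_3 or S_3 according as the discriminant disc(f) = -4a^3 - 27b^2 = -4·(-50)^3 - 27·(30)^2 = 475700 is or is not a square in Q. Here disc(f) = 475700 is not a perfect square in Q, so the Galois group of f over Q is not contained in A_3 and must be all of S_3. The splitting field has degree |S_3| = 6 over Q, so [K : Q] = 6.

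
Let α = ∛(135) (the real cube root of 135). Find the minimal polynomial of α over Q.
m_α(x) = x^3 - 135

α satisfies α^3 = 135, so x^3 - 135 annihilates α. By the rational root test, a rational root p/q (in lowest terms) of x^3 - 135 would satisfy p^3 = 135 q^3, forcing q = 1 and p^3 = 135; but 135 is not a perfect cube, contradiction. A monic cubic over Q with no rational root is irreducible (any nontrivial factorization would include a linear factor). Hence x^3 - 135 is the minimal polynomial of α, and in particular [Q(α):Q] = 3.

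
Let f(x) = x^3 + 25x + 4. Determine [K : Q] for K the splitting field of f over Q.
[K : Q] = 6

By the rational root test, any rational root of the monic integer polynomial f(x) = x^3 + 25x + 4 must be an integer dividing the constant term 4, i.e. one of ±{1, 2, 4}. Evaluating: f(1) = 30, f(-1) = -22, f(2) = 62, f(-2) = -54, f(4) = 168, f(-4) = -160; none is 0, so f has no rational root and is therefore irreducible over Q (a cubic with no linear factor over a field is irreducible). For an irreducible cubic, the Galois group is A_3 or S_3 according as the discriminant disc(f) = -4a^3 - 27b^2 = -4·(25)^3 - 27·(4)^2 = -62932 is or is not a square in Q. Here disc(f) = -62932 is not a perfect square in Q, so the Galois group of f over Q is not contained in A_3 and must be all of S_3. The splitting field has degree |S_3| = 6 over Q, so [K : Q] = 6.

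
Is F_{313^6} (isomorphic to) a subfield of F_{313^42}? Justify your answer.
Yes: F_{313^6} is a subfield of F_{313^42}

F_{p^m} embeds in F_{p^n} iff m | n (since F_{p^n} is the splitting field of x^(p^n) - x, and F_{p^m} ⊂ F_{p^n} forces p^n to be a power of p^m, i.e. m | n; conversely if m | n then every root of x^(p^m) - x is a root of x^(p^n) - x). Here 6 | 42 (since 42 = 7·6), so F_{313^6} is a subfield of F_{313^42}, and [F_{313^42} : F_{313^6}] = 42/6 = 7.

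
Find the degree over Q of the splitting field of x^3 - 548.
[K : Q] = 6

The roots of x^3 - 548 are ∛548, ω∛548, ω^2∛548 where ω = e^(2πi/3) is a primitive cube root of unity, so K = Q(∛548, ω). Now [Q(∛548):Q] = 3 (since 548 is not a perfect cube, x^3 - 548 is irreducible) and [Q(ω):Q] = 2. Both 2 and 3 divide [K:Q], and [K:Q] ≤ 3·2 = 6, so [K:Q] = 6. (Equivalently: Q(∛548) ⊂ R but ω ∉ R, so [K : Q(∛548)] = 2.)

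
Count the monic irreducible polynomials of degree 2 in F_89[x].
There are 3916 monic irreducible polynomials of degree 2 over F_89

Each element of F_{89^2} that lies in no proper subfield is a root of exactly one monic irreducible of degree 2 over F_89, and each such polynomial has 2 distinct roots in F_{89^2}. By Möbius inversion the count is N_89(2) = (1/2) Σ_{d|2} μ(2/d) · 89^d = (1/2)(μ(2)·89^1 + μ(1)·89^2) = 7832/2 = 3916.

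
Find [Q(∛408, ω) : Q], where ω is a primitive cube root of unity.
[Q(∛408, ω) : Q] = 6

[Q(∛408):Q] = 3 (min poly x^3 - 408, irreducible since 408 is not a perfect cube). [Q(ω):Q] = 2 (min poly x^2 + x + 1). Since Q(∛408) ⊂ R and ω ∉ R, we have ω ∉ Q(∛408), so x^2 + x + 1 remains irreducible over Q(∛408) and [Q(∛408, ω) : Q(∛408)] = 2. By the tower law, [Q(∛408, ω) : Q] = 3 · 2 = 6. (In fact Q(∛408, ω) is the splitting field of x^3 - 408 over Q.)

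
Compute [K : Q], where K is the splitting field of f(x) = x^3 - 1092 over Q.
[K : Q] = 6

The roots of x^3 - 1092 are ∛1092, ω∛1092, ω^2∛1092 where ω = e^(2πi/3) is a primitive cube root of unity, so K = Q(∛1092, ω). Now [Q(∛1092):Q] = 3 (since 1092 is not a perfect cube, x^3 - 1092 is irreducible) and [Q(ω):Q] = 2. Both 2 and 3 divide [K:Q], and [K:Q] ≤ 3·2 = 6, so [K:Q] = 6. (Equivalently: Q(∛1092) ⊂ R but ω ∉ R, so [K : Q(∛1092)] = 2.)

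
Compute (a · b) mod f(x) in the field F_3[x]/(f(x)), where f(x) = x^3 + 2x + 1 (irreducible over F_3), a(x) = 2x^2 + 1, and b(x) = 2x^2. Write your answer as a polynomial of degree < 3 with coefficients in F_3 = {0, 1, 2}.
a · b ≡ 2x (mod f(x))

Multiply in F_3[x]: a(x)·b(x) = (2x^2 + 1)·(2x^2) = x^4 + 2x^2. This has degree ≥ 3, so divide by f(x) over F_3: x^4 + 2x^2 = (x)·(x^3 + 2x + 1) + (2x). Hence a·b ≡ 2x (mod f). (F_3[x]/(f) is a field with 3^3 = 27 elements since f is irreducible of degree 3.)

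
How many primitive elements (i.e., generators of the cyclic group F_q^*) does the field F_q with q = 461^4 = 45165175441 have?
There are φ(45165175440) = 8976844800 primitive elements

F_q^* is cyclic of order q - 1 = 45165175440. A cyclic group of order m has exactly φ(m) generators. Here m = 45165175440 = 2^4 · 3 · 5 · 7 · 11 · 23 · 106261, so the number of primitive elements is φ(45165175440) = 8976844800.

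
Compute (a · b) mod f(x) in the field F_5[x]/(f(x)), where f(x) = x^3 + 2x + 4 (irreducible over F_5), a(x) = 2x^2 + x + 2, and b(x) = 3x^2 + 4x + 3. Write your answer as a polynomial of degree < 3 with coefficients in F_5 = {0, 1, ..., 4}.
a · b ≡ 4x^2 + 2 (mod f(x))

Multiply in F_5[x]: a(x)·b(x) = (2x^2 + x + 2)·(3x^2 + 4x + 3) = x^4 + x^3 + x^2 + x + 1. This has degree ≥ 3, so divide by f(x) over F_5: x^4 + x^3 + x^2 + x + 1 = (x + 1)·(x^3 + 2x + 4) + (4x^2 + 2). Hence a·b ≡ 4x^2 + 2 (mod f). (F_5[x]/(f) is a field with 5^3 = 125 elements since f is irreducible of degree 3.)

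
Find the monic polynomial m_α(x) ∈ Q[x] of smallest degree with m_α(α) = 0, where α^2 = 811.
m_α(x) = x^2 - 811

α satisfies α^2 - 811 = 0, so x^2 - 811 annihilates α. Since d = 811 is squarefree and ≠ 1, it is not a perfect square in Q, so x^2 - 811 has no rational root and is therefore irreducible over Q (a degree-2 polynomial over a field is irreducible iff it has no root). Hence m_α(x) = x^2 - 811.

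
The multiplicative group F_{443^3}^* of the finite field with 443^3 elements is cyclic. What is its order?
|F_{443^3}^*| = 86938306

F_{443^3} has 443^3 = 86938307 elements; its multiplicative group consists of all nonzero elements, so |F_{443^3}^*| = 86938307 - 1 = 86938306. (It is cyclic since any finite subgroup of the multiplicative group of a field is cyclic.)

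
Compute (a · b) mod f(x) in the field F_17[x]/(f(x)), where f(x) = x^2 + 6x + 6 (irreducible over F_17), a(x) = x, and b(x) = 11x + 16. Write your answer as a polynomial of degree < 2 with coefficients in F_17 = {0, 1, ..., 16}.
a · b ≡ x + 2 (mod f(x))

Multiply in F_17[x]: a(x)·b(x) = (x)·(11x + 16) = 11x^2 + 16x. This has degree ≥ 2, so divide by f(x) over F_17: 11x^2 + 16x = (11)·(x^2 + 6x + 6) + (x + 2). Hence a·b ≡ x + 2 (mod f). (F_17[x]/(f) is a field with 17^2 = 289 elements since f is irreducible of degree 2.)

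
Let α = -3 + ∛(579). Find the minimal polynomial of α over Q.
m_α(x) = x^3 + 9x^2 + 27x - 552

Set β = α + 3 = ∛(579), so β^3 = 579. Then (α + 3)^3 - 579 = 0, i.e. α is a root of g(x) = (x + 3)^3 - 579 = x^3 + 9x^2 + 27x - 552. Since g(x) = h(x + 3) where h(x) = x^3 - 579, and h is irreducible over Q (because 579 is not a perfect cube, so h has no rational root, and a monic cubic with no rational root is irreducible), g is also irreducible (irreducibility is preserved under the substitution x → x + 3). Hence m_α(x) = x^3 + 9x^2 + 27x - 552.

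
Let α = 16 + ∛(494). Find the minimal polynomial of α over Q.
m_α(x) = x^3 - 48x^2 + 768x - 4590

Set β = α - 16 = ∛(494), so β^3 = 494. Then (α - 16)^3 - 494 = 0, i.e. α is a root of g(x) = (x - 16)^3 - 494 = x^3 - 48x^2 + 768x - 4590. Since g(x) = h(x - 16) where h(x) = x^3 - 494, and h is irreducible over Q (because 494 is not a perfect cube, so h has no rational root, and a monic cubic with no rational root is irreducible), g is also irreducible (irreducibility is preserved under the substitution x → x - 16). Hence m_α(x) = x^3 - 48x^2 + 768x - 4590.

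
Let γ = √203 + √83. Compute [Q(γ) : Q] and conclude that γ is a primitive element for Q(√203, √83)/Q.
[Q(γ) : Q] = 4 (equivalently, Q(γ) = Q(√203, √83))

Obviously Q(γ) ⊆ Q(√203, √83), and [Q(√203, √83):Q] = 4 (since 203, 83 are distinct squarefree integers > 1 with 16849 not a perfect square). To show equality we compute the minimal polynomial of γ. From γ = √203 + √83: γ^2 = 203 + 2√(16849) + 83 = 286 + 2√(16849), so γ^2 - 286 = 2√(16849); squaring, (γ^2 - 286)^2 = 4·16849, i.e. γ^4 - 572γ^2 + 81796 - 67396 = 0, i.e. γ^4 - 572γ^2 + 14400 = 0. So γ is a root of x^4 - 572x^2 + 14400. This polynomial is irreducible over Q: it has no rational root (each ±√203 ± √83 is irrational), and any factorization into two quadratics over Q would force √(16849) ∈ Q (pairing opposite roots) or √203, √83 ∈ Q (other pairings), all impossible. Hence [Q(γ):Q] = 4 = [Q(√203, √83):Q], so Q(γ) = Q(√203, √83).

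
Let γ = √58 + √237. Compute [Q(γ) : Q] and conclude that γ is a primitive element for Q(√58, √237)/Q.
[Q(γ) : Q] = 4 (equivalently, Q(γ) = Q(√58, √237))

Obviously Q(γ) ⊆ Q(√58, √237), and [Q(√58, √237):Q] = 4 (since 58, 237 are distinct squarefree integers > 1 with 13746 not a perfect square). To show equality we compute the minimal polynomial of γ. From γ = √58 + √237: γ^2 = 58 + 2√(13746) + 237 = 295 + 2√(13746), so γ^2 - 295 = 2√(13746); squaring, (γ^2 - 295)^2 = 4·13746, i.e. γ^4 - 590γ^2 + 87025 - 54984 = 0, i.e. γ^4 - 590γ^2 + 32041 = 0. So γ is a root of x^4 - 590x^2 + 32041. This polynomial is irreducible over Q: it has no rational root (each ±√58 ± √237 is irrational), and any factorization into two quadratics over Q would force √(13746) ∈ Q (pairing opposite roots) or √58, √237 ∈ Q (other pairings), all impossible. Hence [Q(γ):Q] = 4 = [Q(√58, √237):Q], so Q(γ) = Q(√58, √237).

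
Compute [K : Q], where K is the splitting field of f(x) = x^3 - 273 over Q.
[K : Q] = 6

The roots of x^3 - 273 are ∛273, ω∛273, ω^2∛273 where ω = e^(2πi/3) is a primitive cube root of unity, so K = Q(∛273, ω). Now [Q(∛273):Q] = 3 (since 273 is not a perfect cube, x^3 - 273 is irreducible) and [Q(ω):Q] = 2. Both 2 and 3 divide [K:Q], and [K:Q] ≤ 3·2 = 6, so [K:Q] = 6. (Equivalently: Q(∛273) ⊂ R but ω ∉ R, so [K : Q(∛273)] = 2.)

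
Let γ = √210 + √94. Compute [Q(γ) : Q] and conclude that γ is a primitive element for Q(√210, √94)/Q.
[Q(γ) : Q] = 4 (equivalently, Q(γ) = Q(√210, √94))

Obviously Q(γ) ⊆ Q(√210, √94), and [Q(√210, √94):Q] = 4 (since 210, 94 are distinct squarefree integers > 1 with 19740 not a perfect square). To show equality we compute the minimal polynomial of γ. From γ = √210 + √94: γ^2 = 210 + 2√(19740) + 94 = 304 + 2√(19740), so γ^2 - 304 = 2√(19740); squaring, (γ^2 - 304)^2 = 4·19740, i.e. γ^4 - 608γ^2 + 92416 - 78960 = 0, i.e. γ^4 - 608γ^2 + 13456 = 0. So γ is a root of x^4 - 608x^2 + 13456. This polynomial is irreducible over Q: it has no rational root (each ±√210 ± √94 is irrational), and any factorization into two quadratics over Q would force √(19740) ∈ Q (pairing opposite roots) or √210, √94 ∈ Q (other pairings), all impossible. Hence [Q(γ):Q] = 4 = [Q(√210, √94):Q], so Q(γ) = Q(√210, √94).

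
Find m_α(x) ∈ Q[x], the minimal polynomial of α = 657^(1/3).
m_α(x) = x^3 - 657

α satisfies α^3 = 657, so x^3 - 657 annihilates α. By the rational root test, a rational root p/q (in lowest terms) of x^3 - 657 would satisfy p^3 = 657 q^3, forcing q = 1 and p^3 = 657; but 657 is not a perfect cube, contradiction. A monic cubic over Q with no rational root is irreducible (any nontrivial factorization would include a linear factor). Hence x^3 - 657 is the minimal polynomial of α, and in particular [Q(α):Q] = 3.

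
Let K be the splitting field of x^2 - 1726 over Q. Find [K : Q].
[K : Q] = 2

f(x) = x^2 - 1726 factors as (x - √1726)(x + √1726). The splitting field is K = Q(√1726). Since 1726 is squarefree and > 1, it is not a perfect square, so x^2 - 1726 is irreducible over Q and [Q(√1726) : Q] = 2. Hence [K : Q] = 2.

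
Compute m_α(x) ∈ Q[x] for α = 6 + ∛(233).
m_α(x) = x^3 - 18x^2 + 108x - 449

Set β = α - 6 = ∛(233), so β^3 = 233. Then (α - 6)^3 - 233 = 0, i.e. α is a root of g(x) = (x - 6)^3 - 233 = x^3 - 18x^2 + 108x - 449. Since g(x) = h(x - 6) where h(x) = x^3 - 233, and h is irreducible over Q (because 233 is not a perfect cube, so h has no rational root, and a monic cubic with no rational root is irreducible), g is also irreducible (irreducibility is preserved under the substitution x → x - 6). Hence m_α(x) = x^3 - 18x^2 + 108x - 449.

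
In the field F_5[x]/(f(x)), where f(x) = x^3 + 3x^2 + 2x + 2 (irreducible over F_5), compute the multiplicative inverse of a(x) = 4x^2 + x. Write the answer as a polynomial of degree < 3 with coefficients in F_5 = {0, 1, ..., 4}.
a(x)^(-1) ≡ 4x^2 + 4x + 1 (mod f(x))

Since f is irreducible over F_5, F_5[x]/(f) is a field and a(x) ≠ 0 has an inverse. Apply the extended Euclidean algorithm to f(x) and a(x) in F_5[x]: f(x) = (4x + 1)·a(x) + (x + 2);  a(x) = (4x + 3)·(x + 2) + (4). The last nonzero remainder is the constant 4 = gcd(f, a) in F_5. Back-substituting through the division chain expresses 4 = s(x)·a(x) + t(x)·f(x) with s(x) ≡ x^2 + x + 4 (mod f), so (x^2 + x + 4)·a(x) ≡ 4 (mod f). Multiplying by 4^(-1) ≡ 4 in F_5 gives a(x)^(-1) ≡ 4·(x^2 + x + 4) ≡ 4x^2 + 4x + 1 (mod f). Check: (4x^2 + x)·(4x^2 + 4x + 1) = x^4 + 3x^2 + x ≡ 1 (mod x^3 + 3x^2 + 2x + 2).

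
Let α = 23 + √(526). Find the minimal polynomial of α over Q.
m_α(x) = x^2 - 46x + 3

From α - 23 = √(526), squaring gives (α - 23)^2 = 526, i.e. α^2 - 46α + 529 = 526, so α^2 - 46α + 3 = 0. The discriminant of x^2 - 46x + 3 is (-46)^2 - 4·(3) = 2116 - 12 = 2104, and 4·(526) is not a perfect square in Q since 526 is squarefree and ≠ 1. Hence x^2 - 46x + 3 is irreducible over Q and is the minimal polynomial of α.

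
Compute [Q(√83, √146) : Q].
[Q(√83, √146) : Q] = 4

[Q(√83):Q] = 2 (min poly x^2 - 83, irreducible since 83 is squarefree > 1). For the top step, suppose √146 ∈ Q(√83), say √146 = c + d√83 with c, d ∈ Q. Squaring: 146 = c^2 + 83d^2 + 2cd√83. Since √83 ∉ Q this forces 2cd = 0. If d = 0 then √146 = c ∈ Q, contradicting 146 squarefree > 1. If c = 0 then 146 = 83d^2, so 83·146 = (83d)^2 is a perfect square in Q — but 83·146 = 12118 is not a perfect square (since 83 and 146 are distinct squarefree integers). Contradiction. Hence √146 ∉ Q(√83), so x^2 - 146 stays irreducible over Q(√83) and [Q(√83, √146) : Q(√83)] = 2. By the tower law, [Q(√83, √146) : Q] = 2 · 2 = 4.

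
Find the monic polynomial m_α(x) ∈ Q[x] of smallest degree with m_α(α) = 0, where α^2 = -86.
m_α(x) = x^2 + 86

α satisfies α^2 + 86 = 0, so x^2 + 86 annihilates α. Since d = -86 is squarefree and ≠ 1, it is not a perfect square in Q, so x^2 + 86 has no rational root and is therefore irreducible over Q (a degree-2 polynomial over a field is irreducible iff it has no root). Hence m_α(x) = x^2 + 86.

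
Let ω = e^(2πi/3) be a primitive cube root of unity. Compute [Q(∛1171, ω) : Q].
[Q(∛1171, ω) : Q] = 6

[Q(∛1171):Q] = 3 (min poly x^3 - 1171, irreducible since 1171 is not a perfect cube). [Q(ω):Q] = 2 (min poly x^2 + x + 1). Since Q(∛1171) ⊂ R and ω ∉ R, we have ω ∉ Q(∛1171), so x^2 + x + 1 remains irreducible over Q(∛1171) and [Q(∛1171, ω) : Q(∛1171)] = 2. By the tower law, [Q(∛1171, ω) : Q] = 3 · 2 = 6. (In fact Q(∛1171, ω) is the splitting field of x^3 - 1171 over Q.)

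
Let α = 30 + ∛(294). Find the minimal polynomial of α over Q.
m_α(x) = x^3 - 90x^2 + 2700x - 27294

Set β = α - 30 = ∛(294), so β^3 = 294. Then (α - 30)^3 - 294 = 0, i.e. α is a root of g(x) = (x - 30)^3 - 294 = x^3 - 90x^2 + 2700x - 27294. Since g(x) = h(x - 30) where h(x) = x^3 - 294, and h is irreducible over Q (because 294 is not a perfect cube, so h has no rational root, and a monic cubic with no rational root is irreducible), g is also irreducible (irreducibility is preserved under the substitution x → x - 30). Hence m_α(x) = x^3 - 90x^2 + 2700x - 27294.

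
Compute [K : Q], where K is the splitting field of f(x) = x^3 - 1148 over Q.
[K : Q] = 6

The roots of x^3 - 1148 are ∛1148, ω∛1148, ω^2∛1148 where ω = e^(2πi/3) is a primitive cube root of unity, so K = Q(∛1148, ω). Now [Q(∛1148):Q] = 3 (since 1148 is not a perfect cube, x^3 - 1148 is irreducible) and [Q(ω):Q] = 2. Both 2 and 3 divide [K:Q], and [K:Q] ≤ 3·2 = 6, so [K:Q] = 6. (Equivalently: Q(∛1148) ⊂ R but ω ∉ R, so [K : Q(∛1148)] = 2.)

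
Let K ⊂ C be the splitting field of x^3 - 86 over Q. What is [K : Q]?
[K : Q] = 6

The roots of x^3 - 86 are ∛86, ω∛86, ω^2∛86 where ω = e^(2πi/3) is a primitive cube root of unity, so K = Q(∛86, ω). Now [Q(∛86):Q] = 3 (since 86 is not a perfect cube, x^3 - 86 is irreducible) and [Q(ω):Q] = 2. Both 2 and 3 divide [K:Q], and [K:Q] ≤ 3·2 = 6, so [K:Q] = 6. (Equivalently: Q(∛86) ⊂ R but ω ∉ R, so [K : Q(∛86)] = 2.)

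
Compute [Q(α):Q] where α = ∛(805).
[Q(α):Q] = 3

The minimal polynomial of α is x^3 - 805, irreducible over Q since 805 is not a perfect cube (so x^3 - 805 has no rational root). Hence [Q(α):Q] = deg(m_α) = 3.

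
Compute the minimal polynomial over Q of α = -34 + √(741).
m_α(x) = x^2 + 68x + 415

From α + 34 = √(741), squaring gives (α + 34)^2 = 741, i.e. α^2 + 68α + 1156 = 741, so α^2 + 68α + 415 = 0. The discriminant of x^2 + 68x + 415 is (68)^2 - 4·(415) = 4624 - 1660 = 2964, and 4·(741) is not a perfect square in Q since 741 is squarefree and ≠ 1. Hence x^2 + 68x + 415 is irreducible over Q and is the minimal polynomial of α.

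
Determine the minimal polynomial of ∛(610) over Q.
m_α(x) = x^3 - 610

α satisfies α^3 = 610, so x^3 - 610 annihilates α. By the rational root test, a rational root p/q (in lowest terms) of x^3 - 610 would satisfy p^3 = 610 q^3, forcing q = 1 and p^3 = 610; but 610 is not a perfect cube, contradiction. A monic cubic over Q with no rational root is irreducible (any nontrivial factorization would include a linear factor). Hence x^3 - 610 is the minimal polynomial of α, and in particular [Q(α):Q] = 3.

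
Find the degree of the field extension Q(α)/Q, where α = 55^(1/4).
[Q(α):Q] = 4

α is a root of x^4 - 55. By Eisenstein's criterion at the prime p = 5 (which divides the constant term 55 but p^2 = 25 does not, since 55 is squarefree), x^4 - 55 is irreducible over Q. Hence [Q(α):Q] = 4.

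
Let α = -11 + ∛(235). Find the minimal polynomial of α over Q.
m_α(x) = x^3 + 33x^2 + 363x + 1096

Set β = α + 11 = ∛(235), so β^3 = 235. Then (α + 11)^3 - 235 = 0, i.e. α is a root of g(x) = (x + 11)^3 - 235 = x^3 + 33x^2 + 363x + 1096. Since g(x) = h(x + 11) where h(x) = x^3 - 235, and h is irreducible over Q (because 235 is not a perfect cube, so h has no rational root, and a monic cubic with no rational root is irreducible), g is also irreducible (irreducibility is preserved under the substitution x → x + 11). Hence m_α(x) = x^3 + 33x^2 + 363x + 1096.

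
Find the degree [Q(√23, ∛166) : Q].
[Q(√23, ∛166) : Q] = 6

Let L = Q(√23, ∛166). Since Q(√23) ⊂ L and [Q(√23):Q] = 2, the tower law gives 2 | [L:Q]. Likewise Q(∛166) ⊂ L with [Q(∛166):Q] = 3 (because 166 is not a perfect cube), so 3 | [L:Q]. As gcd(2,3) = 1, [L:Q] is divisible by 6. Conversely L is generated over Q by √23 and ∛166, so [L:Q] ≤ 2·3 = 6. Therefore [Q(√23, ∛166) : Q] = 6.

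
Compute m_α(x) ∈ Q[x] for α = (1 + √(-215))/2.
m_α(x) = x^2 - x + 54

From 2α - 1 = √(-215), squaring gives (2α - 1)^2 = -215, i.e. 4α^2 - 4α + 1 = -215, so α^2 - α + (1 + 215)/4 = 0. Since -215 ≡ 1 (mod 4), (1 + 215)/4 = 54 ∈ Z. The polynomial x^2 - x + 54 has discriminant 1 - 4·(54) = -215, which is not a perfect square in Q (d = -215 is squarefree and ≠ 1), so x^2 - x + 54 is irreducible over Q. It is the minimal polynomial of α.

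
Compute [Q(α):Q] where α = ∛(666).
[Q(α):Q] = 3

The minimal polynomial of α is x^3 - 666, irreducible over Q since 666 is not a perfect cube (so x^3 - 666 has no rational root). Hence [Q(α):Q] = deg(m_α) = 3.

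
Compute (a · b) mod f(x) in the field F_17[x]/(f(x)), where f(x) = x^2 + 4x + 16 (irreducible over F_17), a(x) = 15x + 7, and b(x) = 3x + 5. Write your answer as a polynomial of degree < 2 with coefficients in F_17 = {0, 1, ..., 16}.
a · b ≡ x + 12 (mod f(x))

Multiply in F_17[x]: a(x)·b(x) = (15x + 7)·(3x + 5) = 11x^2 + 11x + 1. This has degree ≥ 2, so divide by f(x) over F_17: 11x^2 + 11x + 1 = (11)·(x^2 + 4x + 16) + (x + 12). Hence a·b ≡ x + 12 (mod f). (F_17[x]/(f) is a field with 17^2 = 289 elements since f is irreducible of degree 2.)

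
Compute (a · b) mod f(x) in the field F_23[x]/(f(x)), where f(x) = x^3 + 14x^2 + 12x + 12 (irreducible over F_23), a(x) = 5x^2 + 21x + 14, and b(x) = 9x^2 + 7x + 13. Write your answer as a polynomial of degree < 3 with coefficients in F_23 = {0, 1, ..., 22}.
a · b ≡ 8x^2 + 11x + 17 (mod f(x))

Multiply in F_23[x]: a(x)·b(x) = (5x^2 + 21x + 14)·(9x^2 + 7x + 13) = 22x^4 + 17x^3 + 16x^2 + 3x + 21. This has degree ≥ 3, so divide by f(x) over F_23: 22x^4 + 17x^3 + 16x^2 + 3x + 21 = (22x + 8)·(x^3 + 14x^2 + 12x + 12) + (8x^2 + 11x + 17). Hence a·b ≡ 8x^2 + 11x + 17 (mod f). (F_23[x]/(f) is a field with 23^3 = 12167 elements since f is irreducible of degree 3.)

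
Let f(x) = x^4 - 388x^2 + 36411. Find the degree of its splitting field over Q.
[K : Q] = 4

Solving the quadratic in x^2: x^2 = (388 ± √(388^2 - 4·36411))/2 = (388 ± √4900)/2 = (388 ± 70)/2, giving x^2 = 159 or x^2 = 229. So f(x) = (x^2 - 159)(x^2 - 229) and the roots of f are ±√159, ±√229. Hence the splitting field is K = Q(√159, √229). Since 159 and 229 are distinct squarefree integers > 1, their product 36411 is not a perfect square, so √229 ∉ Q(√159). By the tower law [K:Q] = [Q(√159,√229):Q(√159)] · [Q(√159):Q] = 2 · 2 = 4.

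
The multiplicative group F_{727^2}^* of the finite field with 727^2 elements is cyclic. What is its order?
|F_{727^2}^*| = 528528

F_{727^2} has 727^2 = 528529 elements; its multiplicative group consists of all nonzero elements, so |F_{727^2}^*| = 528529 - 1 = 528528. (It is cyclic since any finite subgroup of the multiplicative group of a field is cyclic.)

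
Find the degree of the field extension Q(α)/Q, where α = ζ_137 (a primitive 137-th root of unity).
[Q(α):Q] = 136

The minimal polynomial of ζ_137 over Q is the 137-th cyclotomic polynomial Φ_137(x), which is irreducible over Q and has degree φ(137) = 136. Hence [Q(α):Q] = φ(137) = 136.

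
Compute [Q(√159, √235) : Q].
[Q(√159, √235) : Q] = 4

[Q(√159):Q] = 2 (min poly x^2 - 159, irreducible since 159 is squarefree > 1). For the top step, suppose √235 ∈ Q(√159), say √235 = c + d√159 with c, d ∈ Q. Squaring: 235 = c^2 + 159d^2 + 2cd√159. Since √159 ∉ Q this forces 2cd = 0. If d = 0 then √235 = c ∈ Q, contradicting 235 squarefree > 1. If c = 0 then 235 = 159d^2, so 159·235 = (159d)^2 is a perfect square in Q — but 159·235 = 37365 is not a perfect square (since 159 and 235 are distinct squarefree integers). Contradiction. Hence √235 ∉ Q(√159), so x^2 - 235 stays irreducible over Q(√159) and [Q(√159, √235) : Q(√159)] = 2. By the tower law, [Q(√159, √235) : Q] = 2 · 2 = 4.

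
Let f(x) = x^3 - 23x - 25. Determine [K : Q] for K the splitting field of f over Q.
[K : Q] = 6

By the rational root test, any rational root of the monic integer polynomial f(x) = x^3 - 23x - 25 must be an integer dividing the constant term -25, i.e. one of ±{1, 5, 25}. Evaluating: f(1) = -47, f(-1) = -3, f(5) = -15, f(-5) = -35, f(25) = 15025, f(-25) = -15075; none is 0, so f has no rational root and is therefore irreducible over Q (a cubic with no linear factor over a field is irreducible). For an irreducible cubic, the Galois group is A_3 or S_3 according as the discriminant disc(f) = -4a^3 - 27b^2 = -4·(-23)^3 - 27·(-25)^2 = 31793 is or is not a square in Q. Here disc(f) = 31793 is not a perfect square in Q, so the Galois group of f over Q is not contained in A_3 and must be all of S_3. The splitting field has degree |S_3| = 6 over Q, so [K : Q] = 6.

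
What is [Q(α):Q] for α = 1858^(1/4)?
[Q(α):Q] = 4

α is a root of x^4 - 1858. By Eisenstein's criterion at the prime p = 2 (which divides the constant term 1858 but p^2 = 4 does not, since 1858 is squarefree), x^4 - 1858 is irreducible over Q. Hence [Q(α):Q] = 4.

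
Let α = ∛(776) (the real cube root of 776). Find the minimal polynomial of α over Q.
m_α(x) = x^3 - 776

α satisfies α^3 = 776, so x^3 - 776 annihilates α. By the rational root test, a rational root p/q (in lowest terms) of x^3 - 776 would satisfy p^3 = 776 q^3, forcing q = 1 and p^3 = 776; but 776 is not a perfect cube, contradiction. A monic cubic over Q with no rational root is irreducible (any nontrivial factorization would include a linear factor). Hence x^3 - 776 is the minimal polynomial of α, and in particular [Q(α):Q] = 3.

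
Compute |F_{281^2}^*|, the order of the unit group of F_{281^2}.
|F_{281^2}^*| = 78960

F_{281^2} has 281^2 = 78961 elements; its multiplicative group consists of all nonzero elements, so |F_{281^2}^*| = 78961 - 1 = 78960. (It is cyclic since any finite subgroup of the multiplicative group of a field is cyclic.)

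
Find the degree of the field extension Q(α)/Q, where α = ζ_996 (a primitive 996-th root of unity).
[Q(α):Q] = 328

The minimal polynomial of ζ_996 over Q is the 996-th cyclotomic polynomial Φ_996(x), which is irreducible over Q and has degree φ(996) = 328. Hence [Q(α):Q] = φ(996) = 328.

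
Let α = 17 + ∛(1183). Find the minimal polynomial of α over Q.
m_α(x) = x^3 - 51x^2 + 867x - 6096

Set β = α - 17 = ∛(1183), so β^3 = 1183. Then (α - 17)^3 - 1183 = 0, i.e. α is a root of g(x) = (x - 17)^3 - 1183 = x^3 - 51x^2 + 867x - 6096. Since g(x) = h(x - 17) where h(x) = x^3 - 1183, and h is irreducible over Q (because 1183 is not a perfect cube, so h has no rational root, and a monic cubic with no rational root is irreducible), g is also irreducible (irreducibility is preserved under the substitution x → x - 17). Hence m_α(x) = x^3 - 51x^2 + 867x - 6096.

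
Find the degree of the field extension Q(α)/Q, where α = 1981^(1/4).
[Q(α):Q] = 4

α is a root of x^4 - 1981. By Eisenstein's criterion at the prime p = 7 (which divides the constant term 1981 but p^2 = 49 does not, since 1981 is squarefree), x^4 - 1981 is irreducible over Q. Hence [Q(α):Q] = 4.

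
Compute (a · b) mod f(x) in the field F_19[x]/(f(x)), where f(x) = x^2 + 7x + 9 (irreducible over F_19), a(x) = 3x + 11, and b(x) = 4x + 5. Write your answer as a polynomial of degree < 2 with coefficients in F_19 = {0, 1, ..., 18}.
a · b ≡ 13x + 4 (mod f(x))

Multiply in F_19[x]: a(x)·b(x) = (3x + 11)·(4x + 5) = 12x^2 + 2x + 17. This has degree ≥ 2, so divide by f(x) over F_19: 12x^2 + 2x + 17 = (12)·(x^2 + 7x + 9) + (13x + 4). Hence a·b ≡ 13x + 4 (mod f). (F_19[x]/(f) is a field with 19^2 = 361 elements since f is irreducible of degree 2.)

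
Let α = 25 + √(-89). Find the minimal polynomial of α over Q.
m_α(x) = x^2 - 50x + 714

From α - 25 = √(-89), squaring gives (α - 25)^2 = -89, i.e. α^2 - 50α + 625 = -89, so α^2 - 50α + 714 = 0. The discriminant of x^2 - 50x + 714 is (-50)^2 - 4·(714) = 2500 - 2856 = -356, and 4·(-89) is not a perfect square in Q since -89 is squarefree and ≠ 1. Hence x^2 - 50x + 714 is irreducible over Q and is the minimal polynomial of α.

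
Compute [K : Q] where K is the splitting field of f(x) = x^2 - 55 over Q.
[K : Q] = 2

f(x) = x^2 - 55 factors as (x - √55)(x + √55). The splitting field is K = Q(√55). Since 55 is squarefree and > 1, it is not a perfect square, so x^2 - 55 is irreducible over Q and [Q(√55) : Q] = 2. Hence [K : Q] = 2.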